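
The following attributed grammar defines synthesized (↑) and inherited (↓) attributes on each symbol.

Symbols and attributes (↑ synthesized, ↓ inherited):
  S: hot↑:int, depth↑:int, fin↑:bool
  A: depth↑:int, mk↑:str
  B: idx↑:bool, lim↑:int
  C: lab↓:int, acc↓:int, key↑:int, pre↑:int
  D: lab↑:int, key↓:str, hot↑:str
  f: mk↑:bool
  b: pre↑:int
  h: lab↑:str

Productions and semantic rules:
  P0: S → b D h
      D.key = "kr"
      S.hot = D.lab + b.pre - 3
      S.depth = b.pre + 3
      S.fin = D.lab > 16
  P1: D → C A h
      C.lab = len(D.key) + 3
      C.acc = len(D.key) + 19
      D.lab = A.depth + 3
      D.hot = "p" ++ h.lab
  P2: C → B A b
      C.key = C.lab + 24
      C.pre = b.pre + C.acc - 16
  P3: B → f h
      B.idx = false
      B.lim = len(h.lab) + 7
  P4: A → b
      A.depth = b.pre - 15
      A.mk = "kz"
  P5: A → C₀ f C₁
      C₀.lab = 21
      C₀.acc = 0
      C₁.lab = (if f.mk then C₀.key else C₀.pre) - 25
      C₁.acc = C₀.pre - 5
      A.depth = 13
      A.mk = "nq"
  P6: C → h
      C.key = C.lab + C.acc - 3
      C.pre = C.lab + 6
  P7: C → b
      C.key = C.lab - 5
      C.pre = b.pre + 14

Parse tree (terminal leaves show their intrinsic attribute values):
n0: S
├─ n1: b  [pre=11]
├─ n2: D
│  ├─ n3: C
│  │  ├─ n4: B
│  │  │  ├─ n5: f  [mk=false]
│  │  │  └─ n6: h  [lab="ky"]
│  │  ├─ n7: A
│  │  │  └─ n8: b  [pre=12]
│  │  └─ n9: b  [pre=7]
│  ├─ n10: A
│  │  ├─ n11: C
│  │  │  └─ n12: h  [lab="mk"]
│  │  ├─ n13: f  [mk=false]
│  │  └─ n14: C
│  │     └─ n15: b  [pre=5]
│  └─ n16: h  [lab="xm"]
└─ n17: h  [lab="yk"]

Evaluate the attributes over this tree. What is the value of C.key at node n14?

1. n1.pre = 11  [terminal]
2. n2.key = "kr"  ["kr"]
3. n3.lab = 5  [len(D.key) + 3]
4. n3.acc = 21  [len(D.key) + 19]
5. n5.mk = false  [terminal]
6. n6.lab = "ky"  [terminal]
7. n4.idx = false  [false]
8. n4.lim = 9  [len(h.lab) + 7]
9. n8.pre = 12  [terminal]
10. n7.depth = -3  [b.pre - 15]
11. n7.mk = "kz"  ["kz"]
12. n9.pre = 7  [terminal]
13. n3.key = 29  [C.lab + 24]
14. n3.pre = 12  [b.pre + C.acc - 16]
15. n11.lab = 21  [21]
16. n11.acc = 0  [0]
17. n12.lab = "mk"  [terminal]
18. n11.key = 18  [C.lab + C.acc - 3]
19. n11.pre = 27  [C.lab + 6]
20. n13.mk = false  [terminal]
21. n14.lab = 2  [(if f.mk then C₀.key else C₀.pre) - 25]
22. n14.acc = 22  [C₀.pre - 5]
23. n15.pre = 5  [terminal]
24. n14.key = -3  [C.lab - 5]
25. n14.pre = 19  [b.pre + 14]
26. n10.depth = 13  [13]
27. n10.mk = "nq"  ["nq"]
28. n16.lab = "xm"  [terminal]
29. n2.lab = 16  [A.depth + 3]
30. n2.hot = "pxm"  ["p" ++ h.lab]
31. n17.lab = "yk"  [terminal]
32. n0.hot = 24  [D.lab + b.pre - 3]
33. n0.depth = 14  [b.pre + 3]
34. n0.fin = false  [D.lab > 16]

-3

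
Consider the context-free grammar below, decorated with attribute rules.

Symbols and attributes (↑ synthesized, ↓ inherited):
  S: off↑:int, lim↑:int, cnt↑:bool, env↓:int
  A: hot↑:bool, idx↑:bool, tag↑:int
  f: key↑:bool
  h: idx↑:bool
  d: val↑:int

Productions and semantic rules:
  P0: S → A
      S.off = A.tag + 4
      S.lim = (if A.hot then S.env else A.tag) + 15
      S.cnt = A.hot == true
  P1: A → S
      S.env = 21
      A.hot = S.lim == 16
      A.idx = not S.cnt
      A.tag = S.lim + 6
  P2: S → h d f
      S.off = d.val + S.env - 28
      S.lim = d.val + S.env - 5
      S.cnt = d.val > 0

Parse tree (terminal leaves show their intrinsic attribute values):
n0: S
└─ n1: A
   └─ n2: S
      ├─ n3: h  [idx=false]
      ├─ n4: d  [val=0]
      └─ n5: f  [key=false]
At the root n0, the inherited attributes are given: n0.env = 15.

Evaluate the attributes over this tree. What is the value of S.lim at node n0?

30

1. n0.env = 15  [given at root]
2. n2.env = 21  [21]
3. n3.idx = false  [terminal]
4. n4.val = 0  [terminal]
5. n5.key = false  [terminal]
6. n2.off = -7  [d.val + S.env - 28]
7. n2.lim = 16  [d.val + S.env - 5]
8. n2.cnt = false  [d.val > 0]
9. n1.hot = true  [S.lim == 16]
10. n1.idx = true  [not S.cnt]
11. n1.tag = 22  [S.lim + 6]
12. n0.off = 26  [A.tag + 4]
13. n0.lim = 30  [(if A.hot then S.env else A.tag) + 15]
14. n0.cnt = true  [A.hot == true]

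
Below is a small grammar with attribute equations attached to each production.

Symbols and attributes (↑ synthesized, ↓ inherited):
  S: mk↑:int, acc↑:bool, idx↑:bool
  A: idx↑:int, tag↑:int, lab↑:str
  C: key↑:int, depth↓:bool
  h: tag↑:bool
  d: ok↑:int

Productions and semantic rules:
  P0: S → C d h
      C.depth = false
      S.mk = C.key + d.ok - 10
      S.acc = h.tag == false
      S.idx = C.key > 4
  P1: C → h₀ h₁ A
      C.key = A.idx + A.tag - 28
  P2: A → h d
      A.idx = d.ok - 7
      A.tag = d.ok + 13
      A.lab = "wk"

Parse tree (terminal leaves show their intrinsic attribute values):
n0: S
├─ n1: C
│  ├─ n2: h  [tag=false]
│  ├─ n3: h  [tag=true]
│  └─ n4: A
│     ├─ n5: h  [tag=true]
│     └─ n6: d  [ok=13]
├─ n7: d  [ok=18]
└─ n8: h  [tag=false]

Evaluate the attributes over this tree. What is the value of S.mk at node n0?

1. n1.depth = false  [false]
2. n2.tag = false  [terminal]
3. n3.tag = true  [terminal]
4. n5.tag = true  [terminal]
5. n6.ok = 13  [terminal]
6. n4.idx = 6  [d.ok - 7]
7. n4.tag = 26  [d.ok + 13]
8. n4.lab = "wk"  ["wk"]
9. n1.key = 4  [A.idx + A.tag - 28]
10. n7.ok = 18  [terminal]
11. n8.tag = false  [terminal]
12. n0.mk = 12  [C.key + d.ok - 10]
13. n0.acc = true  [h.tag == false]
14. n0.idx = false  [C.key > 4]

12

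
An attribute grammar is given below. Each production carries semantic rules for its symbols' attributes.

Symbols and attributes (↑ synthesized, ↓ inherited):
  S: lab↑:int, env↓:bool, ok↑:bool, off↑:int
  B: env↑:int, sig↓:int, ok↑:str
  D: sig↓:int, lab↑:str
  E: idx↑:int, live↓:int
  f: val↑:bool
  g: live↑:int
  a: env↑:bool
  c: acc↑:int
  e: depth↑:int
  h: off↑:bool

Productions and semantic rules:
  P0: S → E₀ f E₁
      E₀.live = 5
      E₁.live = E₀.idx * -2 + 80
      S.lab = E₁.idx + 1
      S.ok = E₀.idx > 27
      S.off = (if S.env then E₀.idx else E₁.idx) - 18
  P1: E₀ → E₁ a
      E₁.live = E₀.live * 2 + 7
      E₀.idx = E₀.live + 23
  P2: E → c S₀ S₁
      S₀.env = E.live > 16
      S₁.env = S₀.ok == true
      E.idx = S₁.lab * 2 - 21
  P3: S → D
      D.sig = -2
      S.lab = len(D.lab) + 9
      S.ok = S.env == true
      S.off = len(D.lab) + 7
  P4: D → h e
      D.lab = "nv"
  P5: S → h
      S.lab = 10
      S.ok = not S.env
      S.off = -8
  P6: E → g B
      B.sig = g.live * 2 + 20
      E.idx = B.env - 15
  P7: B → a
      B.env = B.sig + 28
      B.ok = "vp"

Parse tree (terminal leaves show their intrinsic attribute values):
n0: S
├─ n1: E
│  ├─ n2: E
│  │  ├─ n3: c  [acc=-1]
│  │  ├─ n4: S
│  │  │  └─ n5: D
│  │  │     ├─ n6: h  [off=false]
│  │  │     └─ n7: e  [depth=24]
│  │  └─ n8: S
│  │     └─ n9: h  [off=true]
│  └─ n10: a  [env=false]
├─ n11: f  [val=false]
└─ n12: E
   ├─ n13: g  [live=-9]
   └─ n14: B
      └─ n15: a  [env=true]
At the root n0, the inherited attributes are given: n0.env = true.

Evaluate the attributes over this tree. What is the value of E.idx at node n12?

1. n0.env = true  [given at root]
2. n1.live = 5  [5]
3. n2.live = 17  [E₀.live * 2 + 7]
4. n3.acc = -1  [terminal]
5. n4.env = true  [E.live > 16]
6. n5.sig = -2  [-2]
7. n6.off = false  [terminal]
8. n7.depth = 24  [terminal]
9. n5.lab = "nv"  ["nv"]
10. n4.lab = 11  [len(D.lab) + 9]
11. n4.ok = true  [S.env == true]
12. n4.off = 9  [len(D.lab) + 7]
13. n8.env = true  [S₀.ok == true]
14. n9.off = true  [terminal]
15. n8.lab = 10  [10]
16. n8.ok = false  [not S.env]
17. n8.off = -8  [-8]
18. n2.idx = -1  [S₁.lab * 2 - 21]
19. n10.env = false  [terminal]
20. n1.idx = 28  [E₀.live + 23]
21. n11.val = false  [terminal]
22. n12.live = 24  [E₀.idx * -2 + 80]
23. n13.live = -9  [terminal]
24. n14.sig = 2  [g.live * 2 + 20]
25. n15.env = true  [terminal]
26. n14.env = 30  [B.sig + 28]
27. n14.ok = "vp"  ["vp"]
28. n12.idx = 15  [B.env - 15]
29. n0.lab = 16  [E₁.idx + 1]
30. n0.ok = true  [E₀.idx > 27]
31. n0.off = 10  [(if S.env then E₀.idx else E₁.idx) - 18]

15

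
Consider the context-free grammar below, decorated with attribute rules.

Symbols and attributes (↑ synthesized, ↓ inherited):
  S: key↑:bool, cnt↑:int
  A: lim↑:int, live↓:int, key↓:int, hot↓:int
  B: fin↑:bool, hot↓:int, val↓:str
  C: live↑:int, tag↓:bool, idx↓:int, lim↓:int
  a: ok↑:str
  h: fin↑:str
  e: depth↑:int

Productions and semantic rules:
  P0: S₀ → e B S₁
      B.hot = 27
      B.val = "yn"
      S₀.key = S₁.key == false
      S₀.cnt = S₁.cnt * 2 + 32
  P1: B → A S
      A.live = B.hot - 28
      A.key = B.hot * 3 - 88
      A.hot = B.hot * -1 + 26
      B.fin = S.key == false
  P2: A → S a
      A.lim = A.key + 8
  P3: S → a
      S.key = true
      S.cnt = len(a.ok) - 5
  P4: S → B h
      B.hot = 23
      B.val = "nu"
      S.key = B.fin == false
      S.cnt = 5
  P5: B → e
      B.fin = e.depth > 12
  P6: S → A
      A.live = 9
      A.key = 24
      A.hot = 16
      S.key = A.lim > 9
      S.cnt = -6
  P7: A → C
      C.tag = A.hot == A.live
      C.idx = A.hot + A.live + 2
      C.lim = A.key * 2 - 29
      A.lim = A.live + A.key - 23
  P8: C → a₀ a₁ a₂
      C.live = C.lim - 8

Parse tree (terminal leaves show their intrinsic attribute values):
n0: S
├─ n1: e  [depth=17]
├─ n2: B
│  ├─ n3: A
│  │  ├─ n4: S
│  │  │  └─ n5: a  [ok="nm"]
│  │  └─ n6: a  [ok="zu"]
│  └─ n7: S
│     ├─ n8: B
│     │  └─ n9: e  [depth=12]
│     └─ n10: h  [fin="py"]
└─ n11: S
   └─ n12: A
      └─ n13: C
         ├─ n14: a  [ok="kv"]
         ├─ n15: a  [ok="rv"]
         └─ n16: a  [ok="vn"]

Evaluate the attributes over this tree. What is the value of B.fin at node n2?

1. n1.depth = 17  [terminal]
2. n2.hot = 27  [27]
3. n2.val = "yn"  ["yn"]
4. n3.live = -1  [B.hot - 28]
5. n3.key = -7  [B.hot * 3 - 88]
6. n3.hot = -1  [B.hot * -1 + 26]
7. n5.ok = "nm"  [terminal]
8. n4.key = true  [true]
9. n4.cnt = -3  [len(a.ok) - 5]
10. n6.ok = "zu"  [terminal]
11. n3.lim = 1  [A.key + 8]
12. n8.hot = 23  [23]
13. n8.val = "nu"  ["nu"]
14. n9.depth = 12  [terminal]
15. n8.fin = false  [e.depth > 12]
16. n10.fin = "py"  [terminal]
17. n7.key = true  [B.fin == false]
18. n7.cnt = 5  [5]
19. n2.fin = false  [S.key == false]
20. n12.live = 9  [9]
21. n12.key = 24  [24]
22. n12.hot = 16  [16]
23. n13.tag = false  [A.hot == A.live]
24. n13.idx = 27  [A.hot + A.live + 2]
25. n13.lim = 19  [A.key * 2 - 29]
26. n14.ok = "kv"  [terminal]
27. n15.ok = "rv"  [terminal]
28. n16.ok = "vn"  [terminal]
29. n13.live = 11  [C.lim - 8]
30. n12.lim = 10  [A.live + A.key - 23]
31. n11.key = true  [A.lim > 9]
32. n11.cnt = -6  [-6]
33. n0.key = false  [S₁.key == false]
34. n0.cnt = 20  [S₁.cnt * 2 + 32]

false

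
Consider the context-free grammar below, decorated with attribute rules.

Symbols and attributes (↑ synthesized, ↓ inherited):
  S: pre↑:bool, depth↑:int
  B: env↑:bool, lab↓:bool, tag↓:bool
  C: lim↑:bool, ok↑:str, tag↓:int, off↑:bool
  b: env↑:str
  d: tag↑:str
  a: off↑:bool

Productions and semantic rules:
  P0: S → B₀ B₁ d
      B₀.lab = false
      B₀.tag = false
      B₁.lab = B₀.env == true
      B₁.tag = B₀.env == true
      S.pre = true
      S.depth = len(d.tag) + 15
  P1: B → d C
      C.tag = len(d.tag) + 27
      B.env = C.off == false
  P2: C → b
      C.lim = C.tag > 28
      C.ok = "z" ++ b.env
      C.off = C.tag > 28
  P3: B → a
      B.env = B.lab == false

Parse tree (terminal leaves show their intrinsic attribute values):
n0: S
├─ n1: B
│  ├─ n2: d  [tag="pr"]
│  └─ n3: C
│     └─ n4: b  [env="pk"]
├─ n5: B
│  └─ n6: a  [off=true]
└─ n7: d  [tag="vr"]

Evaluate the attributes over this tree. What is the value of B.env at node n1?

false

1. n1.lab = false  [false]
2. n1.tag = false  [false]
3. n2.tag = "pr"  [terminal]
4. n3.tag = 29  [len(d.tag) + 27]
5. n4.env = "pk"  [terminal]
6. n3.lim = true  [C.tag > 28]
7. n3.ok = "zpk"  ["z" ++ b.env]
8. n3.off = true  [C.tag > 28]
9. n1.env = false  [C.off == false]
10. n5.lab = false  [B₀.env == true]
11. n5.tag = false  [B₀.env == true]
12. n6.off = true  [terminal]
13. n5.env = true  [B.lab == false]
14. n7.tag = "vr"  [terminal]
15. n0.pre = true  [true]
16. n0.depth = 17  [len(d.tag) + 15]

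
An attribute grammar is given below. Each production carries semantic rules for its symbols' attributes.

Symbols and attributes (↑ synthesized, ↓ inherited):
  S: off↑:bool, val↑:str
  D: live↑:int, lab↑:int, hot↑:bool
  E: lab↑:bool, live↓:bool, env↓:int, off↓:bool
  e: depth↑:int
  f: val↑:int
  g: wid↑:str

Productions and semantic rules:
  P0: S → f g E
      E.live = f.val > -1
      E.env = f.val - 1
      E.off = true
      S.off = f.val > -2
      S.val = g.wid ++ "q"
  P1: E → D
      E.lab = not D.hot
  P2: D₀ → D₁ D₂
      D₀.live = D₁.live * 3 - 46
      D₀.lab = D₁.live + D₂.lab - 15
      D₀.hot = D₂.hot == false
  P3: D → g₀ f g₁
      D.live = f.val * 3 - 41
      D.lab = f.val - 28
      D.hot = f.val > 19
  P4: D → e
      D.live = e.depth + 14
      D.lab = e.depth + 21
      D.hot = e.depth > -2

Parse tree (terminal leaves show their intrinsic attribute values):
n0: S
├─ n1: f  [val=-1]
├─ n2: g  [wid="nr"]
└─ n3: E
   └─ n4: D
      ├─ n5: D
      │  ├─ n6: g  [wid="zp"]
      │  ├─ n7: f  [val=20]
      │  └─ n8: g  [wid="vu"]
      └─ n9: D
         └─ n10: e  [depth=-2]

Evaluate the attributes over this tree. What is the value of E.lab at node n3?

1. n1.val = -1  [terminal]
2. n2.wid = "nr"  [terminal]
3. n3.live = false  [f.val > -1]
4. n3.env = -2  [f.val - 1]
5. n3.off = true  [true]
6. n6.wid = "zp"  [terminal]
7. n7.val = 20  [terminal]
8. n8.wid = "vu"  [terminal]
9. n5.live = 19  [f.val * 3 - 41]
10. n5.lab = -8  [f.val - 28]
11. n5.hot = true  [f.val > 19]
12. n10.depth = -2  [terminal]
13. n9.live = 12  [e.depth + 14]
14. n9.lab = 19  [e.depth + 21]
15. n9.hot = false  [e.depth > -2]
16. n4.live = 11  [D₁.live * 3 - 46]
17. n4.lab = 23  [D₁.live + D₂.lab - 15]
18. n4.hot = true  [D₂.hot == false]
19. n3.lab = false  [not D.hot]
20. n0.off = true  [f.val > -2]
21. n0.val = "nrq"  [g.wid ++ "q"]

false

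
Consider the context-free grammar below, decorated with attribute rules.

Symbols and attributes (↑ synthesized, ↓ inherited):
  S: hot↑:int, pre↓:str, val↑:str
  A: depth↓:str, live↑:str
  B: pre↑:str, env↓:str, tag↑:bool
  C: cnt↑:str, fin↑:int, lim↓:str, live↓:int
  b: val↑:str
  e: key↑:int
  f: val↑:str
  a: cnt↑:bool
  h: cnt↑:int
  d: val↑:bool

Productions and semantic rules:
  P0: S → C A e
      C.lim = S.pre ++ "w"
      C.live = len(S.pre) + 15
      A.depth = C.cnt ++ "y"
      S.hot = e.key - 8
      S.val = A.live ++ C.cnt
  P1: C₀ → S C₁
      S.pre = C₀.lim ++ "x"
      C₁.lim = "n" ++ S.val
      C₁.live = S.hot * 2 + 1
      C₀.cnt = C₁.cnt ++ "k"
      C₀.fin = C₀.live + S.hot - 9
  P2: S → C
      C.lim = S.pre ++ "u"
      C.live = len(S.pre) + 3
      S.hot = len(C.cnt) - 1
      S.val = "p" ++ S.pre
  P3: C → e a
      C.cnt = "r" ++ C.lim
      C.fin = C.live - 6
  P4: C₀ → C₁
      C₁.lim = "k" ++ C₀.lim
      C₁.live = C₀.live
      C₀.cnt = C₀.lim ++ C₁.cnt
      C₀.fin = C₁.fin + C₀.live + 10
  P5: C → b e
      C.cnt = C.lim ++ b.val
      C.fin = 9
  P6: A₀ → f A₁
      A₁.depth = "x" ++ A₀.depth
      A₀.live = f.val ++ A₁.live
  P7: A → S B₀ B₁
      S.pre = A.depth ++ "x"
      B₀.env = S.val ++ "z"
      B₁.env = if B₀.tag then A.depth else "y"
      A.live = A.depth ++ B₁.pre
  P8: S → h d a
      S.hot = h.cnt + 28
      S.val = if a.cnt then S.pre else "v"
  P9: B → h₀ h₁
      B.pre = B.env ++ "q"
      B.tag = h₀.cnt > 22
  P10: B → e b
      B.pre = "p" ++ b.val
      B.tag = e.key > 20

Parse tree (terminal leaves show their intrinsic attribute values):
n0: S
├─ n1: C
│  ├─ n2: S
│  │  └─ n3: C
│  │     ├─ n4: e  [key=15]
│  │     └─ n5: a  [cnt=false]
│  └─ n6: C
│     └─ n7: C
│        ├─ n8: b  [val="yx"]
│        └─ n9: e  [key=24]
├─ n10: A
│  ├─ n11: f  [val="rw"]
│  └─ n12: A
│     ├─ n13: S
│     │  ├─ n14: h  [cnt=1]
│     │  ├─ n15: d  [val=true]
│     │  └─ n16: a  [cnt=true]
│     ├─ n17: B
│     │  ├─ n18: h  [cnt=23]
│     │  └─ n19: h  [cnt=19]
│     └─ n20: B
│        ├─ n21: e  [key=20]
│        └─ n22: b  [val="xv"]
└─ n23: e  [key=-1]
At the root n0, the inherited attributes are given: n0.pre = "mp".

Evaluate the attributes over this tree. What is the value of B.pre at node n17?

"xnpmpwxknpmpwxyxkyxzq"

1. n0.pre = "mp"  [given at root]
2. n1.lim = "mpw"  [S.pre ++ "w"]
3. n1.live = 17  [len(S.pre) + 15]
4. n2.pre = "mpwx"  [C₀.lim ++ "x"]
5. n3.lim = "mpwxu"  [S.pre ++ "u"]
6. n3.live = 7  [len(S.pre) + 3]
7. n4.key = 15  [terminal]
8. n5.cnt = false  [terminal]
9. n3.cnt = "rmpwxu"  ["r" ++ C.lim]
10. n3.fin = 1  [C.live - 6]
11. n2.hot = 5  [len(C.cnt) - 1]
12. n2.val = "pmpwx"  ["p" ++ S.pre]
13. n6.lim = "npmpwx"  ["n" ++ S.val]
14. n6.live = 11  [S.hot * 2 + 1]
15. n7.lim = "knpmpwx"  ["k" ++ C₀.lim]
16. n7.live = 11  [C₀.live]
17. n8.val = "yx"  [terminal]
18. n9.key = 24  [terminal]
19. n7.cnt = "knpmpwxyx"  [C.lim ++ b.val]
20. n7.fin = 9  [9]
21. n6.cnt = "npmpwxknpmpwxyx"  [C₀.lim ++ C₁.cnt]
22. n6.fin = 30  [C₁.fin + C₀.live + 10]
23. n1.cnt = "npmpwxknpmpwxyxk"  [C₁.cnt ++ "k"]
24. n1.fin = 13  [C₀.live + S.hot - 9]
25. n10.depth = "npmpwxknpmpwxyxky"  [C.cnt ++ "y"]
26. n11.val = "rw"  [terminal]
27. n12.depth = "xnpmpwxknpmpwxyxky"  ["x" ++ A₀.depth]
28. n13.pre = "xnpmpwxknpmpwxyxkyx"  [A.depth ++ "x"]
29. n14.cnt = 1  [terminal]
30. n15.val = true  [terminal]
31. n16.cnt = true  [terminal]
32. n13.hot = 29  [h.cnt + 28]
33. n13.val = "xnpmpwxknpmpwxyxkyx"  [if a.cnt then S.pre else "v"]
34. n17.env = "xnpmpwxknpmpwxyxkyxz"  [S.val ++ "z"]
35. n18.cnt = 23  [terminal]
36. n19.cnt = 19  [terminal]
37. n17.pre = "xnpmpwxknpmpwxyxkyxzq"  [B.env ++ "q"]
38. n17.tag = true  [h₀.cnt > 22]
39. n20.env = "xnpmpwxknpmpwxyxky"  [if B₀.tag then A.depth else "y"]
40. n21.key = 20  [terminal]
41. n22.val = "xv"  [terminal]
42. n20.pre = "pxv"  ["p" ++ b.val]
43. n20.tag = false  [e.key > 20]
44. n12.live = "xnpmpwxknpmpwxyxkypxv"  [A.depth ++ B₁.pre]
45. n10.live = "rwxnpmpwxknpmpwxyxkypxv"  [f.val ++ A₁.live]
46. n23.key = -1  [terminal]
47. n0.hot = -9  [e.key - 8]
48. n0.val = "rwxnpmpwxknpmpwxyxkypxvnpmpwxknpmpwxyxk"  [A.live ++ C.cnt]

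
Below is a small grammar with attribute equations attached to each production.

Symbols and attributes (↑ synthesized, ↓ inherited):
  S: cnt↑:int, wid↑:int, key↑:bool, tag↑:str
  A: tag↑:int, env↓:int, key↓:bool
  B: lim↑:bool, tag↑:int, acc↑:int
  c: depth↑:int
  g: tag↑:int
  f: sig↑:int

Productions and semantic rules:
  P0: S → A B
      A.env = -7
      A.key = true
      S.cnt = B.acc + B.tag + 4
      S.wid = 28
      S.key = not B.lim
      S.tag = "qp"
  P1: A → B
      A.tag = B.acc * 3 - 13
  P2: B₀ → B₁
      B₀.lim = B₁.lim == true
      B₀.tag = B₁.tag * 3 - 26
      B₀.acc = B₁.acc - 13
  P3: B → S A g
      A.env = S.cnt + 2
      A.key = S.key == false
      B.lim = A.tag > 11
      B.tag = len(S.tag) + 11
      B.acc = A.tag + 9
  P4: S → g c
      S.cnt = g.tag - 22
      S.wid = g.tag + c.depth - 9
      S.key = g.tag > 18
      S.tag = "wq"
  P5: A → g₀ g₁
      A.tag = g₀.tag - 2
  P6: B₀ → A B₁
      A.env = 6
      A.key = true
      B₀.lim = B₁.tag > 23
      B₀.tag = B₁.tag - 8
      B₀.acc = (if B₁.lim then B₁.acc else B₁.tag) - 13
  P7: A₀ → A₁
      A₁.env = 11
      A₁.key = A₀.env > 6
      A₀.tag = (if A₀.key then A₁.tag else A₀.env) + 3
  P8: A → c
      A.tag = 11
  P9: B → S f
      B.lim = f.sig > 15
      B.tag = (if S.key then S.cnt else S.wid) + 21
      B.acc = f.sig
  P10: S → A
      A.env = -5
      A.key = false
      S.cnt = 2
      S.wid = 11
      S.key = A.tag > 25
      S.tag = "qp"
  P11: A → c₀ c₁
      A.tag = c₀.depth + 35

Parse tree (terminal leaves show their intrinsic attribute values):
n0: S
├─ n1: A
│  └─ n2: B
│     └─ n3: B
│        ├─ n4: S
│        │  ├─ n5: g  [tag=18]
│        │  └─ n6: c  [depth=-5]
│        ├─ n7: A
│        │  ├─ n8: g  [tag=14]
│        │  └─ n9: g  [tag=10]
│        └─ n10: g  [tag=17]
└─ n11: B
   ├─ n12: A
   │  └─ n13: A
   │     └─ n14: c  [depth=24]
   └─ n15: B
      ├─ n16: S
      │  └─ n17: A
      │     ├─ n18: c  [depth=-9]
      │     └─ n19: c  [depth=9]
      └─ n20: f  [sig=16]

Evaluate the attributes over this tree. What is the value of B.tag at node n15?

1. n1.env = -7  [-7]
2. n1.key = true  [true]
3. n5.tag = 18  [terminal]
4. n6.depth = -5  [terminal]
5. n4.cnt = -4  [g.tag - 22]
6. n4.wid = 4  [g.tag + c.depth - 9]
7. n4.key = false  [g.tag > 18]
8. n4.tag = "wq"  ["wq"]
9. n7.env = -2  [S.cnt + 2]
10. n7.key = true  [S.key == false]
11. n8.tag = 14  [terminal]
12. n9.tag = 10  [terminal]
13. n7.tag = 12  [g₀.tag - 2]
14. n10.tag = 17  [terminal]
15. n3.lim = true  [A.tag > 11]
16. n3.tag = 13  [len(S.tag) + 11]
17. n3.acc = 21  [A.tag + 9]
18. n2.lim = true  [B₁.lim == true]
19. n2.tag = 13  [B₁.tag * 3 - 26]
20. n2.acc = 8  [B₁.acc - 13]
21. n1.tag = 11  [B.acc * 3 - 13]
22. n12.env = 6  [6]
23. n12.key = true  [true]
24. n13.env = 11  [11]
25. n13.key = false  [A₀.env > 6]
26. n14.depth = 24  [terminal]
27. n13.tag = 11  [11]
28. n12.tag = 14  [(if A₀.key then A₁.tag else A₀.env) + 3]
29. n17.env = -5  [-5]
30. n17.key = false  [false]
31. n18.depth = -9  [terminal]
32. n19.depth = 9  [terminal]
33. n17.tag = 26  [c₀.depth + 35]
34. n16.cnt = 2  [2]
35. n16.wid = 11  [11]
36. n16.key = true  [A.tag > 25]
37. n16.tag = "qp"  ["qp"]
38. n20.sig = 16  [terminal]
39. n15.lim = true  [f.sig > 15]
40. n15.tag = 23  [(if S.key then S.cnt else S.wid) + 21]
41. n15.acc = 16  [f.sig]
42. n11.lim = false  [B₁.tag > 23]
43. n11.tag = 15  [B₁.tag - 8]
44. n11.acc = 3  [(if B₁.lim then B₁.acc else B₁.tag) - 13]
45. n0.cnt = 22  [B.acc + B.tag + 4]
46. n0.wid = 28  [28]
47. n0.key = true  [not B.lim]
48. n0.tag = "qp"  ["qp"]

23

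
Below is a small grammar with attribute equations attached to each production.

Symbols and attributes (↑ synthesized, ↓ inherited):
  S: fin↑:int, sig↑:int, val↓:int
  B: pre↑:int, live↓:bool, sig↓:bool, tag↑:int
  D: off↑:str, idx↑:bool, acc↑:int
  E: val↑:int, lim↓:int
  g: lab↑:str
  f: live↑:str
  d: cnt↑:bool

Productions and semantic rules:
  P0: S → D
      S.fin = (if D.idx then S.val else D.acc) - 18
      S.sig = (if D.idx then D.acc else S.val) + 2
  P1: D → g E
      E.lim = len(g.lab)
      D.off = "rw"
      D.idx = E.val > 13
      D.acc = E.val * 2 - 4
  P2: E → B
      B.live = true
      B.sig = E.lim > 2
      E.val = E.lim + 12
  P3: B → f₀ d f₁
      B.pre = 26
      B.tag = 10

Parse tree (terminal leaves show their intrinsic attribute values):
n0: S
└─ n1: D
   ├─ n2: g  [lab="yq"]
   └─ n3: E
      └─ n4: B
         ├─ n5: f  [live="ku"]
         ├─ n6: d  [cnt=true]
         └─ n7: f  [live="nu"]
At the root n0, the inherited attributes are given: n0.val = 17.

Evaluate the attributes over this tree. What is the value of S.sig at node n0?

26

1. n0.val = 17  [given at root]
2. n2.lab = "yq"  [terminal]
3. n3.lim = 2  [len(g.lab)]
4. n4.live = true  [true]
5. n4.sig = false  [E.lim > 2]
6. n5.live = "ku"  [terminal]
7. n6.cnt = true  [terminal]
8. n7.live = "nu"  [terminal]
9. n4.pre = 26  [26]
10. n4.tag = 10  [10]
11. n3.val = 14  [E.lim + 12]
12. n1.off = "rw"  ["rw"]
13. n1.idx = true  [E.val > 13]
14. n1.acc = 24  [E.val * 2 - 4]
15. n0.fin = -1  [(if D.idx then S.val else D.acc) - 18]
16. n0.sig = 26  [(if D.idx then D.acc else S.val) + 2]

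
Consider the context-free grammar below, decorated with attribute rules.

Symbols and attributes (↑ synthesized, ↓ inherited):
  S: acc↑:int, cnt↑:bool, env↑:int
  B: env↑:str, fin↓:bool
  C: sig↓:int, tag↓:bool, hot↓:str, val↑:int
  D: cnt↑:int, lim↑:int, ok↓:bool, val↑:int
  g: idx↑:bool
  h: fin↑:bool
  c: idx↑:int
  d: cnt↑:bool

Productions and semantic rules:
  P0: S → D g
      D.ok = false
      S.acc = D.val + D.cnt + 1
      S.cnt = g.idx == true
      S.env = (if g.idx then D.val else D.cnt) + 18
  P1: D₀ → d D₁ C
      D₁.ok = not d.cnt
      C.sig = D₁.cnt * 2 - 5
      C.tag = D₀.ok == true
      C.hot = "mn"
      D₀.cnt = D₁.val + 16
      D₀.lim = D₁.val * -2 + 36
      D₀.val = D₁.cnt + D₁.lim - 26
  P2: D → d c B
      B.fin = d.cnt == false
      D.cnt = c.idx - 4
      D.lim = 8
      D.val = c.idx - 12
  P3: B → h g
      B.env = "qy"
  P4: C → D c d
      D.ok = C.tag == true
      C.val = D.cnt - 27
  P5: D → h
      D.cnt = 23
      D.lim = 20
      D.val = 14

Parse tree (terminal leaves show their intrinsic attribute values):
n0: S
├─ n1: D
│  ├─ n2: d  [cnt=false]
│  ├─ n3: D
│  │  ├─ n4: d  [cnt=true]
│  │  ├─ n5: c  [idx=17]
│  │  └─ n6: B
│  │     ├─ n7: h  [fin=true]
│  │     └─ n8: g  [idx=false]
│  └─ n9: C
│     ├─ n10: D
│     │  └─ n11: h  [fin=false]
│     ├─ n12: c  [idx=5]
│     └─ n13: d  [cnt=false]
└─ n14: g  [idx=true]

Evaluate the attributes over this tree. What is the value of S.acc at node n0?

17

1. n1.ok = false  [false]
2. n2.cnt = false  [terminal]
3. n3.ok = true  [not d.cnt]
4. n4.cnt = true  [terminal]
5. n5.idx = 17  [terminal]
6. n6.fin = false  [d.cnt == false]
7. n7.fin = true  [terminal]
8. n8.idx = false  [terminal]
9. n6.env = "qy"  ["qy"]
10. n3.cnt = 13  [c.idx - 4]
11. n3.lim = 8  [8]
12. n3.val = 5  [c.idx - 12]
13. n9.sig = 21  [D₁.cnt * 2 - 5]
14. n9.tag = false  [D₀.ok == true]
15. n9.hot = "mn"  ["mn"]
16. n10.ok = false  [C.tag == true]
17. n11.fin = false  [terminal]
18. n10.cnt = 23  [23]
19. n10.lim = 20  [20]
20. n10.val = 14  [14]
21. n12.idx = 5  [terminal]
22. n13.cnt = false  [terminal]
23. n9.val = -4  [D.cnt - 27]
24. n1.cnt = 21  [D₁.val + 16]
25. n1.lim = 26  [D₁.val * -2 + 36]
26. n1.val = -5  [D₁.cnt + D₁.lim - 26]
27. n14.idx = true  [terminal]
28. n0.acc = 17  [D.val + D.cnt + 1]
29. n0.cnt = true  [g.idx == true]
30. n0.env = 13  [(if g.idx then D.val else D.cnt) + 18]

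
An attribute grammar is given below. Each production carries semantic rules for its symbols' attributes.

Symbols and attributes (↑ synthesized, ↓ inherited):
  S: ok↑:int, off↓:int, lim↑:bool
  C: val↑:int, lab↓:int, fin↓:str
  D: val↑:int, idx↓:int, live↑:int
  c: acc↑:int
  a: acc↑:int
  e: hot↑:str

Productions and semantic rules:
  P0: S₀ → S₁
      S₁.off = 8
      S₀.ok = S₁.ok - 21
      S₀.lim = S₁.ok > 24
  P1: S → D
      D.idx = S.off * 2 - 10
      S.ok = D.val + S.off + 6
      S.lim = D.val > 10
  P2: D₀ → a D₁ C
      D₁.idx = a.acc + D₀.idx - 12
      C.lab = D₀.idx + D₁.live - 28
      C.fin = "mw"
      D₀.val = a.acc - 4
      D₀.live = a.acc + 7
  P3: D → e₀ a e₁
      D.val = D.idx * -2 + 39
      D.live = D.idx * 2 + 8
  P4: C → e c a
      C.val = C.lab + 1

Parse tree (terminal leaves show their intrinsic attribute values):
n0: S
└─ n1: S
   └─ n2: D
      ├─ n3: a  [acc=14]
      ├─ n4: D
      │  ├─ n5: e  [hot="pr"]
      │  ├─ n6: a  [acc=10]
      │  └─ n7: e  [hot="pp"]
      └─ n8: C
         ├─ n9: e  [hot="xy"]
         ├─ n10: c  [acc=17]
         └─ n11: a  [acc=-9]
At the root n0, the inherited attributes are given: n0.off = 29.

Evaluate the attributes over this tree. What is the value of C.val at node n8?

1. n0.off = 29  [given at root]
2. n1.off = 8  [8]
3. n2.idx = 6  [S.off * 2 - 10]
4. n3.acc = 14  [terminal]
5. n4.idx = 8  [a.acc + D₀.idx - 12]
6. n5.hot = "pr"  [terminal]
7. n6.acc = 10  [terminal]
8. n7.hot = "pp"  [terminal]
9. n4.val = 23  [D.idx * -2 + 39]
10. n4.live = 24  [D.idx * 2 + 8]
11. n8.lab = 2  [D₀.idx + D₁.live - 28]
12. n8.fin = "mw"  ["mw"]
13. n9.hot = "xy"  [terminal]
14. n10.acc = 17  [terminal]
15. n11.acc = -9  [terminal]
16. n8.val = 3  [C.lab + 1]
17. n2.val = 10  [a.acc - 4]
18. n2.live = 21  [a.acc + 7]
19. n1.ok = 24  [D.val + S.off + 6]
20. n1.lim = false  [D.val > 10]
21. n0.ok = 3  [S₁.ok - 21]
22. n0.lim = false  [S₁.ok > 24]

3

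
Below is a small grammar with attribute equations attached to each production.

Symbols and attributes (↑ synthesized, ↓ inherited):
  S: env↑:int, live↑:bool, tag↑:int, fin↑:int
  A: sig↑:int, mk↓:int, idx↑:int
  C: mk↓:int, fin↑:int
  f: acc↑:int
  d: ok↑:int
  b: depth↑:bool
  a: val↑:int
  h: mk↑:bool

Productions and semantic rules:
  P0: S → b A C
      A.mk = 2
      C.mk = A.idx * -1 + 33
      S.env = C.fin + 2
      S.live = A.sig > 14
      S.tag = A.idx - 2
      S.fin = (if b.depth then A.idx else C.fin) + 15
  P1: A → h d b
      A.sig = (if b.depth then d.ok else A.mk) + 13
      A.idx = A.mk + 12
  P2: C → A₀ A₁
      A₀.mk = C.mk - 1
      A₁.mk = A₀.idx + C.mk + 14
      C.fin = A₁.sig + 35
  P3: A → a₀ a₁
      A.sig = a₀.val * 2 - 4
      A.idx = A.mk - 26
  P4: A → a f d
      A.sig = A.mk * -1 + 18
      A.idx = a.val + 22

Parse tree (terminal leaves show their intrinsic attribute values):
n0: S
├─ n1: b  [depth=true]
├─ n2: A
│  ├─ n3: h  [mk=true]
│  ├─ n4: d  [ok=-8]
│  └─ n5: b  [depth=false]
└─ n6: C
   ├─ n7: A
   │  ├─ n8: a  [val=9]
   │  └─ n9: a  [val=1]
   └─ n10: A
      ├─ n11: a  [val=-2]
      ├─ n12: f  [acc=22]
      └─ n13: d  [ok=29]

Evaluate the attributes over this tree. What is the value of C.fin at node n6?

28

1. n1.depth = true  [terminal]
2. n2.mk = 2  [2]
3. n3.mk = true  [terminal]
4. n4.ok = -8  [terminal]
5. n5.depth = false  [terminal]
6. n2.sig = 15  [(if b.depth then d.ok else A.mk) + 13]
7. n2.idx = 14  [A.mk + 12]
8. n6.mk = 19  [A.idx * -1 + 33]
9. n7.mk = 18  [C.mk - 1]
10. n8.val = 9  [terminal]
11. n9.val = 1  [terminal]
12. n7.sig = 14  [a₀.val * 2 - 4]
13. n7.idx = -8  [A.mk - 26]
14. n10.mk = 25  [A₀.idx + C.mk + 14]
15. n11.val = -2  [terminal]
16. n12.acc = 22  [terminal]
17. n13.ok = 29  [terminal]
18. n10.sig = -7  [A.mk * -1 + 18]
19. n10.idx = 20  [a.val + 22]
20. n6.fin = 28  [A₁.sig + 35]
21. n0.env = 30  [C.fin + 2]
22. n0.live = true  [A.sig > 14]
23. n0.tag = 12  [A.idx - 2]
24. n0.fin = 29  [(if b.depth then A.idx else C.fin) + 15]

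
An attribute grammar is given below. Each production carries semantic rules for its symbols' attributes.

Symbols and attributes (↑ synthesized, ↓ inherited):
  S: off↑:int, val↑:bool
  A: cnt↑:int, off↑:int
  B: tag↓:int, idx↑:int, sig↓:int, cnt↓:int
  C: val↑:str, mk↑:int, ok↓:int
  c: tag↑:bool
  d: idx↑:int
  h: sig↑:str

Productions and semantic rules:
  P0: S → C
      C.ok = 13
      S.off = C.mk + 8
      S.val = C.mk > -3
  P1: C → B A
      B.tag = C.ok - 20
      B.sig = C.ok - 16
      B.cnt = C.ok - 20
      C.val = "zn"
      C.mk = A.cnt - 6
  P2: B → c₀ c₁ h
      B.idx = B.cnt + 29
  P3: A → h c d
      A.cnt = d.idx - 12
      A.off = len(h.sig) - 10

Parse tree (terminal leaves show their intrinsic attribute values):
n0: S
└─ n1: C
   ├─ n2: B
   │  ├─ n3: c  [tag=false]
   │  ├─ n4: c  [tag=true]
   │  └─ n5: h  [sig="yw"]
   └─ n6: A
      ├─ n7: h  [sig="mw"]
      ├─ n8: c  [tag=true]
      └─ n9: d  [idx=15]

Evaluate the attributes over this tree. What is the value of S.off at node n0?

5

1. n1.ok = 13  [13]
2. n2.tag = -7  [C.ok - 20]
3. n2.sig = -3  [C.ok - 16]
4. n2.cnt = -7  [C.ok - 20]
5. n3.tag = false  [terminal]
6. n4.tag = true  [terminal]
7. n5.sig = "yw"  [terminal]
8. n2.idx = 22  [B.cnt + 29]
9. n7.sig = "mw"  [terminal]
10. n8.tag = true  [terminal]
11. n9.idx = 15  [terminal]
12. n6.cnt = 3  [d.idx - 12]
13. n6.off = -8  [len(h.sig) - 10]
14. n1.val = "zn"  ["zn"]
15. n1.mk = -3  [A.cnt - 6]
16. n0.off = 5  [C.mk + 8]
17. n0.val = false  [C.mk > -3]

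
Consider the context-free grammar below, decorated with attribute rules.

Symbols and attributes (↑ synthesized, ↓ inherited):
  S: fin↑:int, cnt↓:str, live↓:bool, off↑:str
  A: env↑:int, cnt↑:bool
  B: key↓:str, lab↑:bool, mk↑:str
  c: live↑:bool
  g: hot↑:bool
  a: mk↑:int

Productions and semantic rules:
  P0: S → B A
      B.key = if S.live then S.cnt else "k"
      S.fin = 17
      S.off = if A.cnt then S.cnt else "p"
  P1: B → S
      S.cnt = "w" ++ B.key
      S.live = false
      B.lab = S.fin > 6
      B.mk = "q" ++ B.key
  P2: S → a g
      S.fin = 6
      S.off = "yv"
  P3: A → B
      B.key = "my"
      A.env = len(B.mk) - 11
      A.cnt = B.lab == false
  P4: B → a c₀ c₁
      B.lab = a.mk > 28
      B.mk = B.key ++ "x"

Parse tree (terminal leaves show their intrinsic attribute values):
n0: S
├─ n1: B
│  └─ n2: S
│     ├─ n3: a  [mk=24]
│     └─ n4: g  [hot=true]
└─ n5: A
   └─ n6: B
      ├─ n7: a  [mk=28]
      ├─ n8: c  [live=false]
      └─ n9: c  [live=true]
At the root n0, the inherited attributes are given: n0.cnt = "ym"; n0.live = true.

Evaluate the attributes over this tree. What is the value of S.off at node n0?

1. n0.cnt = "ym"  [given at root]
2. n0.live = true  [given at root]
3. n1.key = "ym"  [if S.live then S.cnt else "k"]
4. n2.cnt = "wym"  ["w" ++ B.key]
5. n2.live = false  [false]
6. n3.mk = 24  [terminal]
7. n4.hot = true  [terminal]
8. n2.fin = 6  [6]
9. n2.off = "yv"  ["yv"]
10. n1.lab = false  [S.fin > 6]
11. n1.mk = "qym"  ["q" ++ B.key]
12. n6.key = "my"  ["my"]
13. n7.mk = 28  [terminal]
14. n8.live = false  [terminal]
15. n9.live = true  [terminal]
16. n6.lab = false  [a.mk > 28]
17. n6.mk = "myx"  [B.key ++ "x"]
18. n5.env = -8  [len(B.mk) - 11]
19. n5.cnt = true  [B.lab == false]
20. n0.fin = 17  [17]
21. n0.off = "ym"  [if A.cnt then S.cnt else "p"]

"ym"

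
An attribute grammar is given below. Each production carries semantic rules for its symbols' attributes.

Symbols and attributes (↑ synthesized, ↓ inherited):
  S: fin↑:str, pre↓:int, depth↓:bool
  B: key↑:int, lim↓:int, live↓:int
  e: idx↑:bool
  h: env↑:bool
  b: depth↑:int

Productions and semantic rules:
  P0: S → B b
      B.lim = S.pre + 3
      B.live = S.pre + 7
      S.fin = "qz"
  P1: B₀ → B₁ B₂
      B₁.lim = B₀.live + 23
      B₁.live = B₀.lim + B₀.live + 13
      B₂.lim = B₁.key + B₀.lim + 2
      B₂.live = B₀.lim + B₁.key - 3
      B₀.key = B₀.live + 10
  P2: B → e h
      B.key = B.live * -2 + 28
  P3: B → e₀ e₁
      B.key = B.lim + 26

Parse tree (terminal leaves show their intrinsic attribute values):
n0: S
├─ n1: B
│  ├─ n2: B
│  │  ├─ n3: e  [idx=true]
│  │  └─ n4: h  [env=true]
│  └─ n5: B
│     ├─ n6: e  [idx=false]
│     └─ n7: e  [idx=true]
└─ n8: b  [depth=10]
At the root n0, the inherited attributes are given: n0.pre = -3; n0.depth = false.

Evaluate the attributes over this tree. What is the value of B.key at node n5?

22

1. n0.pre = -3  [given at root]
2. n0.depth = false  [given at root]
3. n1.lim = 0  [S.pre + 3]
4. n1.live = 4  [S.pre + 7]
5. n2.lim = 27  [B₀.live + 23]
6. n2.live = 17  [B₀.lim + B₀.live + 13]
7. n3.idx = true  [terminal]
8. n4.env = true  [terminal]
9. n2.key = -6  [B.live * -2 + 28]
10. n5.lim = -4  [B₁.key + B₀.lim + 2]
11. n5.live = -9  [B₀.lim + B₁.key - 3]
12. n6.idx = false  [terminal]
13. n7.idx = true  [terminal]
14. n5.key = 22  [B.lim + 26]
15. n1.key = 14  [B₀.live + 10]
16. n8.depth = 10  [terminal]
17. n0.fin = "qz"  ["qz"]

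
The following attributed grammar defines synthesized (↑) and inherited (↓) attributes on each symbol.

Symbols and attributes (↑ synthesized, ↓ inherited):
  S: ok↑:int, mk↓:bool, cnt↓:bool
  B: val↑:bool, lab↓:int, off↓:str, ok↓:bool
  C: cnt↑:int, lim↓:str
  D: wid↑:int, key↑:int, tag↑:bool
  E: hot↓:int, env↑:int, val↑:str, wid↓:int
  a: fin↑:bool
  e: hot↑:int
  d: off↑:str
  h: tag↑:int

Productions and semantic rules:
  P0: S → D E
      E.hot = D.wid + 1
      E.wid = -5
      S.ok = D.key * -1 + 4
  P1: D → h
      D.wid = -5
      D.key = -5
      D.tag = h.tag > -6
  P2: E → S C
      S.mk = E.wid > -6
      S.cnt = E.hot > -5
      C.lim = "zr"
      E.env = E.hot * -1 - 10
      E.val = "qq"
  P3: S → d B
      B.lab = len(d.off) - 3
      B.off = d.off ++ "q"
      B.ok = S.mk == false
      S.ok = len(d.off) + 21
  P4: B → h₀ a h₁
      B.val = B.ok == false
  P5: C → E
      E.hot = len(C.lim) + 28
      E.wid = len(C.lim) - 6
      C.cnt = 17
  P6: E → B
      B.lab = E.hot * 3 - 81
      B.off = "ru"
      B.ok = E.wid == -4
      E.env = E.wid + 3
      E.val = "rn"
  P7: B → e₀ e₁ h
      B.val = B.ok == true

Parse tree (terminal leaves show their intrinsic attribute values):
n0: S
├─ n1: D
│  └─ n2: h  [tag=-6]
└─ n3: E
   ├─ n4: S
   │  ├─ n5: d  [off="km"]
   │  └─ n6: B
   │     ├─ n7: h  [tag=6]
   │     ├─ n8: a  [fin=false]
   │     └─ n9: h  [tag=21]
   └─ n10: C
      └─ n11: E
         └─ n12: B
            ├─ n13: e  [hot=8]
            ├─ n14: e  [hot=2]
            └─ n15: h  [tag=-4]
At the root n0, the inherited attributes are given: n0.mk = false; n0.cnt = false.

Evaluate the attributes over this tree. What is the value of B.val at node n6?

true

1. n0.mk = false  [given at root]
2. n0.cnt = false  [given at root]
3. n2.tag = -6  [terminal]
4. n1.wid = -5  [-5]
5. n1.key = -5  [-5]
6. n1.tag = false  [h.tag > -6]
7. n3.hot = -4  [D.wid + 1]
8. n3.wid = -5  [-5]
9. n4.mk = true  [E.wid > -6]
10. n4.cnt = true  [E.hot > -5]
11. n5.off = "km"  [terminal]
12. n6.lab = -1  [len(d.off) - 3]
13. n6.off = "kmq"  [d.off ++ "q"]
14. n6.ok = false  [S.mk == false]
15. n7.tag = 6  [terminal]
16. n8.fin = false  [terminal]
17. n9.tag = 21  [terminal]
18. n6.val = true  [B.ok == false]
19. n4.ok = 23  [len(d.off) + 21]
20. n10.lim = "zr"  ["zr"]
21. n11.hot = 30  [len(C.lim) + 28]
22. n11.wid = -4  [len(C.lim) - 6]
23. n12.lab = 9  [E.hot * 3 - 81]
24. n12.off = "ru"  ["ru"]
25. n12.ok = true  [E.wid == -4]
26. n13.hot = 8  [terminal]
27. n14.hot = 2  [terminal]
28. n15.tag = -4  [terminal]
29. n12.val = true  [B.ok == true]
30. n11.env = -1  [E.wid + 3]
31. n11.val = "rn"  ["rn"]
32. n10.cnt = 17  [17]
33. n3.env = -6  [E.hot * -1 - 10]
34. n3.val = "qq"  ["qq"]
35. n0.ok = 9  [D.key * -1 + 4]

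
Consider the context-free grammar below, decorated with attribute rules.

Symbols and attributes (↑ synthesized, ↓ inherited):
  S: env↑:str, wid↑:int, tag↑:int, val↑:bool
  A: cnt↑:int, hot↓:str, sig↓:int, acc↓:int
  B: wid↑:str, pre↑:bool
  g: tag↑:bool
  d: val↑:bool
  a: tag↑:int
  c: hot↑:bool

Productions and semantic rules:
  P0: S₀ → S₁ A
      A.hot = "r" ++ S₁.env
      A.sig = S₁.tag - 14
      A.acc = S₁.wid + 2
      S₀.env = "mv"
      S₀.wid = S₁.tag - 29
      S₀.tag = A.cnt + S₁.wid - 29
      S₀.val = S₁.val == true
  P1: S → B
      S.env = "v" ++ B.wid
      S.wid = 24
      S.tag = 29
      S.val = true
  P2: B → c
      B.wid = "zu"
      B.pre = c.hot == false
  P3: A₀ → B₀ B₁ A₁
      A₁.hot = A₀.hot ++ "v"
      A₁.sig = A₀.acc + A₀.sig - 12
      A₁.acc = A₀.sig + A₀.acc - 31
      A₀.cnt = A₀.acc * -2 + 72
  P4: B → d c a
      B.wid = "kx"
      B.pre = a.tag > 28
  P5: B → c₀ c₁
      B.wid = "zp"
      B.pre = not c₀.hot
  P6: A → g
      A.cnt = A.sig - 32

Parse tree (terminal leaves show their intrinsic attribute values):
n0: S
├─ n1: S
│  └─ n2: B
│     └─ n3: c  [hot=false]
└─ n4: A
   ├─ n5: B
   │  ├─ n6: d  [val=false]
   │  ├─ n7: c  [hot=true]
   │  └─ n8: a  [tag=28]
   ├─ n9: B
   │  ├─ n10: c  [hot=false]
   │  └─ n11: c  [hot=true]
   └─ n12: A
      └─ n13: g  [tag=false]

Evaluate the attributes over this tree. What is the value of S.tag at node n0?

1. n3.hot = false  [terminal]
2. n2.wid = "zu"  ["zu"]
3. n2.pre = true  [c.hot == false]
4. n1.env = "vzu"  ["v" ++ B.wid]
5. n1.wid = 24  [24]
6. n1.tag = 29  [29]
7. n1.val = true  [true]
8. n4.hot = "rvzu"  ["r" ++ S₁.env]
9. n4.sig = 15  [S₁.tag - 14]
10. n4.acc = 26  [S₁.wid + 2]
11. n6.val = false  [terminal]
12. n7.hot = true  [terminal]
13. n8.tag = 28  [terminal]
14. n5.wid = "kx"  ["kx"]
15. n5.pre = false  [a.tag > 28]
16. n10.hot = false  [terminal]
17. n11.hot = true  [terminal]
18. n9.wid = "zp"  ["zp"]
19. n9.pre = true  [not c₀.hot]
20. n12.hot = "rvzuv"  [A₀.hot ++ "v"]
21. n12.sig = 29  [A₀.acc + A₀.sig - 12]
22. n12.acc = 10  [A₀.sig + A₀.acc - 31]
23. n13.tag = false  [terminal]
24. n12.cnt = -3  [A.sig - 32]
25. n4.cnt = 20  [A₀.acc * -2 + 72]
26. n0.env = "mv"  ["mv"]
27. n0.wid = 0  [S₁.tag - 29]
28. n0.tag = 15  [A.cnt + S₁.wid - 29]
29. n0.val = true  [S₁.val == true]

15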